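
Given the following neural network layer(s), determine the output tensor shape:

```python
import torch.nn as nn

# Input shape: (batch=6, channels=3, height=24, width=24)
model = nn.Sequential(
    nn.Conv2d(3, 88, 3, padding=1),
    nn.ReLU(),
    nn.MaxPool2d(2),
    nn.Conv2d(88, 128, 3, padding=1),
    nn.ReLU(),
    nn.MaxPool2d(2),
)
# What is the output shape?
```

Input: (6, 3, 24, 24) -> after first Conv2d: (6, 88, 24, 24) -> after first MaxPool2d: (6, 88, 12, 12) -> after second Conv2d: (6, 128, 12, 12) -> Output: (6, 128, 6, 6)

Answer: (6, 128, 6, 6)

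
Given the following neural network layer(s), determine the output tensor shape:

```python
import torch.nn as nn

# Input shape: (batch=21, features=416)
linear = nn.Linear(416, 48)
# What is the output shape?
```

Input: (21, 416) -> Output: (21, 48)

Answer: (21, 48)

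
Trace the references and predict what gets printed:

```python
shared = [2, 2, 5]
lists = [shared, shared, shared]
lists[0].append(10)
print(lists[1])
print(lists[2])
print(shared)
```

Key concept: list of same reference.
Step by step:
`shared = [2, 2, 5]` → shared = [2, 2, 5]
`lists = [shared, shared, shared]` → lists = [[2, 2, 5], [2, 2, 5], [2, 2, 5]]
`lists[0].append(10)` → shared = [2, 2, 5, 10]; lists = [[2, 2, 5, 10], [2, 2, 5, 10], [2, 2, 5, 10]]
`print(lists[1])` → prints [2, 2, 5, 10]
`print(lists[2])` → prints [2, 2, 5, 10]
`print(shared)` → prints [2, 2, 5, 10]

Answer:
[2, 2, 5, 10]
[2, 2, 5, 10]
[2, 2, 5, 10]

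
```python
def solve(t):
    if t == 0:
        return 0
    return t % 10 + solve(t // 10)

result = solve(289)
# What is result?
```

Sum of digits of 289: 9 + 8 + 2 = 19

Answer: 19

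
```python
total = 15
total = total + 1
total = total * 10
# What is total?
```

Trace:
`total = 15` → total = 15
`total = total + 1` → total = 16
`total = total * 10` → total = 160
So total = 160

Answer: 160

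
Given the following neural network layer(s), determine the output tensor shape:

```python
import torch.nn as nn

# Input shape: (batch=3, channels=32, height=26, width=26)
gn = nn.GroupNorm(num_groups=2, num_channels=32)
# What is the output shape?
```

Input: (3, 32, 26, 26) -> Output: (3, 32, 26, 26)

Answer: (3, 32, 26, 26)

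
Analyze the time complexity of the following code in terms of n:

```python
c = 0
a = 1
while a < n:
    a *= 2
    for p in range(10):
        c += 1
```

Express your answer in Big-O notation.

Each loop level contributes: log n × 1. Multiplying the contributions gives O(log n).

Answer: O(log n)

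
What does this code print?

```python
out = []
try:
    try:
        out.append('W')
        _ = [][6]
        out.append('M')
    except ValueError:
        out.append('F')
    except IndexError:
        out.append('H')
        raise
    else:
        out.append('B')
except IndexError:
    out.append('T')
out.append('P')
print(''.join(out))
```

Execution trace: 'W' (inner try body) → 'H' (inner except IndexError) → 'T' (outer except IndexError) → 'P' (after the try/except). Output: WHTP

Answer: WHTP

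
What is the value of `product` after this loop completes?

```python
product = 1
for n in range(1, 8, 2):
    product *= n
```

Product of 1, 3, 5, ... up to 7
`product` takes the values: 1 → 3 → 15 → 105

Answer: 105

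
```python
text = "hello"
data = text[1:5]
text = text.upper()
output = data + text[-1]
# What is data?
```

Trace:
`text = "hello"` → text = 'hello'
`data = text[1:5]` → data = 'ello'
`text = text.upper()` → text = 'HELLO'
`output = data + text[-1]` → output = 'elloO'
So data = 'ello'

Answer: 'ello'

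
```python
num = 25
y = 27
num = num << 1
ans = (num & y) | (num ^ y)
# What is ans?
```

Trace:
`num = 25` → num = 25
`y = 27` → y = 27
`num = num << 1` → num = 50
`ans = (num & y) | (num ^ y)` → ans = 59
So ans = 59

Answer: 59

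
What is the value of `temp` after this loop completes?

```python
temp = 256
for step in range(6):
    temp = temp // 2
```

Halve 6 times: 256 // 2^6 = 4
`temp` takes the values: 256 → 128 → 64 → 32 → 16 → 8 → 4

Answer: 4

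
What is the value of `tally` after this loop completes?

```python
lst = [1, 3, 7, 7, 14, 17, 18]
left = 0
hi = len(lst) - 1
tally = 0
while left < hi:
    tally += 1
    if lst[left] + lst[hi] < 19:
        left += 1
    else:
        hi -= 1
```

Steps to find pair summing to 19
`tally` takes the values: 0 → 1 → 2 → 3 → 4 → 5 → 6

Answer: 6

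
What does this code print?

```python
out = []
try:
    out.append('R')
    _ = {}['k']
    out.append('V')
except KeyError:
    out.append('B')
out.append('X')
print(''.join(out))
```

Execution trace: 'R' (try body) → 'B' (except KeyError) → 'X' (after the try/except). Output: RBX

Answer: RBX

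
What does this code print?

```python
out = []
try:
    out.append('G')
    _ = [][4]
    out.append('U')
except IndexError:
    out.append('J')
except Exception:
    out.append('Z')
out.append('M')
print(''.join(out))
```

Execution trace: 'G' (try body) → 'J' (except IndexError) → 'M' (after the try/except). Output: GJM

Answer: GJM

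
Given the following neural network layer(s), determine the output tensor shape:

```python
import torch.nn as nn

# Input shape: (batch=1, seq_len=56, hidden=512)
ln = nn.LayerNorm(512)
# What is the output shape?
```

Input: (1, 56, 512) -> Output: (1, 56, 512)

Answer: (1, 56, 512)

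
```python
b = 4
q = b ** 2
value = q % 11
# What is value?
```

Trace:
`b = 4` → b = 4
`q = b ** 2` → q = 16
`value = q % 11` → value = 5
So value = 5

Answer: 5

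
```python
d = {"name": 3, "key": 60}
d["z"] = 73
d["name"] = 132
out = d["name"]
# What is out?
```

Trace:
`d = {"name": 3, "key": 60}` → d = {'name': 3, 'key': 60}
`d["z"] = 73` → d = {'name': 3, 'key': 60, 'z': 73}
`d["name"] = 132` → d = {'name': 132, 'key': 60, 'z': 73}
`out = d["name"]` → out = 132
So out = 132

Answer: 132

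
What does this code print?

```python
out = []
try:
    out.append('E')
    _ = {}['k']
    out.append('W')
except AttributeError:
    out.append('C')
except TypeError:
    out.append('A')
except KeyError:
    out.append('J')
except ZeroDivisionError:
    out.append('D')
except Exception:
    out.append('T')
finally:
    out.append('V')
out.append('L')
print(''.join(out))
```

Execution trace: 'E' (try body) → 'J' (except KeyError) → 'V' (finally) → 'L' (after the try/except). Output: EJVL

Answer: EJVL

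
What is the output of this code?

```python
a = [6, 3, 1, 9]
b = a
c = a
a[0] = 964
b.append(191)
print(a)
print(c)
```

Key concept: multiple aliases.
Step by step:
`a = [6, 3, 1, 9]` → a = [6, 3, 1, 9]
`b = a` → b = [6, 3, 1, 9] (same object as a)
`c = a` → c = [6, 3, 1, 9] (same object as a, b)
`a[0] = 964` → a = [964, 3, 1, 9] (same object as b, c); b = [964, 3, 1, 9] (same object as a, c); c = [964, 3, 1, 9] (same object as a, b)
`b.append(191)` → a = [964, 3, 1, 9, 191] (same object as b, c); b = [964, 3, 1, 9, 191] (same object as a, c); c = [964, 3, 1, 9, 191] (same object as a, b)
`print(a)` → prints [964, 3, 1, 9, 191]
`print(c)` → prints [964, 3, 1, 9, 191]

Answer:
[964, 3, 1, 9, 191]
[964, 3, 1, 9, 191]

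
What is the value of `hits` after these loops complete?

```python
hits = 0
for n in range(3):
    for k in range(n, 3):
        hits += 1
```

Upper triangle: 3 + 2 + ... + 1
`hits` takes the values: 0 → 1 → 2 → 3 → 4 → 5 → 6

Answer: 6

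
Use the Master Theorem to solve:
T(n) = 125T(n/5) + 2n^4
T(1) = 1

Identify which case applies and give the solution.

a=125, b=5, f(n)=2n^4. log_5(125) = 3. Since c=4 > 3 and the regularity condition holds (125(n/5)^4 = (125/5^4)n^4 with 125/5^4 < 1), Case 3 applies: T(n) = Θ(f(n)) = O(n^4).

Answer: O(n^4) - Case 3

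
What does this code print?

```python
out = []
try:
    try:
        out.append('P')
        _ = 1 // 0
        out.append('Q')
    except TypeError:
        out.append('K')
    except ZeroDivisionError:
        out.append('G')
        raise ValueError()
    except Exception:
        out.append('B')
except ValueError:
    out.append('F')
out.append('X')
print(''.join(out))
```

Execution trace: 'P' (try body) → 'G' (except ZeroDivisionError) → 'F' (outer except ValueError) → 'X' (after the try/except). Output: PGFX

Answer: PGFX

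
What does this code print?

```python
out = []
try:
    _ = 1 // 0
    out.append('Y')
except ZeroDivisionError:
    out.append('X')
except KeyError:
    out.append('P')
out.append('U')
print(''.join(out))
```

Execution trace: 'X' (except ZeroDivisionError) → 'U' (after the try/except). Output: XU

Answer: XU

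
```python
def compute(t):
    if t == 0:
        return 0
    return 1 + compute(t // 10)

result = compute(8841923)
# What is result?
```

Count of digits of 8841923: 7

Answer: 7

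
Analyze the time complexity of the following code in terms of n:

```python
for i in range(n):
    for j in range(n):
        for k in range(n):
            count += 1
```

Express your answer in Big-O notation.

This is Triple nested loop. Time complexity: O(n³).

Answer: O(n³)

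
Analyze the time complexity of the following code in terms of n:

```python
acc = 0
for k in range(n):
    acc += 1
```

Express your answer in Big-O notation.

Each loop level contributes: n. Multiplying the contributions gives O(n).

Answer: O(n)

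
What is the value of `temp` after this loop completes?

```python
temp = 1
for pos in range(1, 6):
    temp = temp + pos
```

Start at 1, add 1 through 5
`temp` takes the values: 1 → 2 → 4 → 7 → 11 → 16

Answer: 16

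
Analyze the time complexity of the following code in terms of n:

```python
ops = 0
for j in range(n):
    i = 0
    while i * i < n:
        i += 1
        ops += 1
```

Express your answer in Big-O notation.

Each loop level contributes: n × √n. Multiplying the contributions gives O(n√n).

Answer: O(n√n)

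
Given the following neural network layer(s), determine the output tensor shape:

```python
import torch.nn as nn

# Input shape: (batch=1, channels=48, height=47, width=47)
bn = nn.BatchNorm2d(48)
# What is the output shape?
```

Input: (1, 48, 47, 47) -> Output: (1, 48, 47, 47)

Answer: (1, 48, 47, 47)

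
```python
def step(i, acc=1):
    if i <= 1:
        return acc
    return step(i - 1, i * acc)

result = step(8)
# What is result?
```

Accumulator trace (n, acc): (8, 1) -> (7, 8) -> (6, 56) -> (5, 336) -> (4, 1680) -> (3, 6720) -> (2, 20160) -> (1, 40320) -> return 40320

Answer: 40320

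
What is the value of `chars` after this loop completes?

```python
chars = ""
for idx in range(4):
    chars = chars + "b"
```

Repeat 'b' 4 times
`chars` takes the values: "" → "b" → "bb" → "bbb" → "bbbb"

Answer: "bbbb"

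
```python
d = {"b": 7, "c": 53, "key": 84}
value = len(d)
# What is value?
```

Trace:
`d = {"b": 7, "c": 53, "key": 84}` → d = {'b': 7, 'c': 53, 'key': 84}
`value = len(d)` → value = 3
So value = 3

Answer: 3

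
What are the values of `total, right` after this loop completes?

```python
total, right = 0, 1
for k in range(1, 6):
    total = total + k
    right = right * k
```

Sum and factorial of 1 to 5
`total, right` takes the values: (0, 1) → (1, 1) → (3, 1) → (3, 2) → (6, 2) → (6, 6) → (10, 6) → (10, 24) → (15, 24) → (15, 120)

Answer: 15, 120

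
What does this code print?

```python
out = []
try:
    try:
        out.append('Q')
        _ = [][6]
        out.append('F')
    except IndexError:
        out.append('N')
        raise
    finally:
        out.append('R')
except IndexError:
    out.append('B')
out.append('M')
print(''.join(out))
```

Execution trace: 'Q' (inner try body) → 'N' (inner except IndexError) → 'R' (inner finally) → 'B' (outer except IndexError) → 'M' (after the try/except). Output: QNRBM

Answer: QNRBM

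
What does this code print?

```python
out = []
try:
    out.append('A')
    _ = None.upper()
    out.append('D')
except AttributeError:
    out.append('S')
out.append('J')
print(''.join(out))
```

Execution trace: 'A' (try body) → 'S' (except AttributeError) → 'J' (after the try/except). Output: ASJ

Answer: ASJ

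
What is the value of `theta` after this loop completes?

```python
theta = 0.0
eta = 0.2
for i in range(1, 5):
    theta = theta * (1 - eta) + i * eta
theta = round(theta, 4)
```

Moving average with lr=0.2
`theta` takes the values: 0.0 → 0.2 → 0.56 → 1.048 → 1.6384

Answer: 1.6384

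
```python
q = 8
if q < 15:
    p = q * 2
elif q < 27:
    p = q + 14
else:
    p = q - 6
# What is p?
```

Trace:
`q = 8` → q = 8
`if q < 15: ...` → q < 15 is True → p = 16
So p = 16

Answer: 16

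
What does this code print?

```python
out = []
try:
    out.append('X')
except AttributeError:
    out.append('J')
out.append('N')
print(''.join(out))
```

Execution trace: 'X' (try body, no exception) → 'N' (after the try/except). Output: XN

Answer: XN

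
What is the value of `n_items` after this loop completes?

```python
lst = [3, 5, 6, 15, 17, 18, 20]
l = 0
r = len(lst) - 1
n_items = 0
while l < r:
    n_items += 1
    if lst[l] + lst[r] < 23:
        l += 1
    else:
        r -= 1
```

Steps to find pair summing to 23
`n_items` takes the values: 0 → 1 → 2 → 3 → 4 → 5 → 6

Answer: 6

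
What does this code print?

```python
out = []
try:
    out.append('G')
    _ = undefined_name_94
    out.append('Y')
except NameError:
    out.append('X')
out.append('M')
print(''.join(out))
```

Execution trace: 'G' (try body) → 'X' (except NameError) → 'M' (after the try/except). Output: GXM

Answer: GXM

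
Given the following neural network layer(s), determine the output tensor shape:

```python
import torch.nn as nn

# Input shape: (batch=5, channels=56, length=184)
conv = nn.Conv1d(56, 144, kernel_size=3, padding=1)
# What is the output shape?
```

Input: (5, 56, 184) -> Output: (5, 144, 184)

Answer: (5, 144, 184)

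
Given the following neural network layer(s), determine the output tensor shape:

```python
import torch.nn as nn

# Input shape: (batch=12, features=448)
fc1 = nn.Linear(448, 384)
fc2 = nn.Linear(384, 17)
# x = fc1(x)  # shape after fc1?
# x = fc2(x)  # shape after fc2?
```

Input: (12, 448) -> after fc1: (12, 384) -> Output: (12, 17)

Answer: (12, 17)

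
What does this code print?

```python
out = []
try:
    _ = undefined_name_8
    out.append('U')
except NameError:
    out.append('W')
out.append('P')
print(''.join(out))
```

Execution trace: 'W' (except NameError) → 'P' (after the try/except). Output: WP

Answer: WP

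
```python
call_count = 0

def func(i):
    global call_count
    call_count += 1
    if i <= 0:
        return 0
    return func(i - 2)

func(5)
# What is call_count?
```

Linear recursion stepping by 2: 4 calls from i=5 down to ≤0.

Answer: 4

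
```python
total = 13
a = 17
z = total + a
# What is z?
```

Trace:
`total = 13` → total = 13
`a = 17` → a = 17
`z = total + a` → z = 30
So z = 30

Answer: 30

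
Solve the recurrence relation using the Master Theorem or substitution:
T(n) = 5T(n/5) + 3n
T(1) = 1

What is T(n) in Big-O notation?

By Master Theorem: a=5, b=5, f(n)=3n. Since log_5(5) = 1 and f(n) = Θ(n^1), Case 2 applies. T(n) = O(n log n).

Answer: O(n log n)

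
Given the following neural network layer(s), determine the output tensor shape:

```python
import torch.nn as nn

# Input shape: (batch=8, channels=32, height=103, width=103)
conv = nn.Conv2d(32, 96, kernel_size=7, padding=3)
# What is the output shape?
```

Input: (8, 32, 103, 103) -> Output: (8, 96, 103, 103)

Answer: (8, 96, 103, 103)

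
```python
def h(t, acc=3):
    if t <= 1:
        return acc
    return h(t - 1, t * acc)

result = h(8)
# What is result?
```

Accumulator trace (n, acc): (8, 3) -> (7, 24) -> (6, 168) -> (5, 1008) -> (4, 5040) -> (3, 20160) -> (2, 60480) -> (1, 120960) -> return 120960

Answer: 120960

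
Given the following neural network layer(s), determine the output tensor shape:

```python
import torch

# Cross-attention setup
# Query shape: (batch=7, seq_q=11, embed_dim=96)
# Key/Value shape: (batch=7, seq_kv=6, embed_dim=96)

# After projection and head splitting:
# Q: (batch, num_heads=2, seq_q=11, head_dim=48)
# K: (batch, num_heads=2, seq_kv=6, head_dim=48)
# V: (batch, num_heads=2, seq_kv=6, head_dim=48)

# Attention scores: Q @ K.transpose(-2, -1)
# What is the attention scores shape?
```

Input: (7, 11, 96) -> Output: (7, 2, 11, 6)

Answer: (7, 2, 11, 6)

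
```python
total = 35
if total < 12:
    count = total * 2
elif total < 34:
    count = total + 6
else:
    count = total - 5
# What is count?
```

Trace:
`total = 35` → total = 35
`if total < 12: ...` → total < 12 is False, total < 34 is False, take else branch → count = 30
So count = 30

Answer: 30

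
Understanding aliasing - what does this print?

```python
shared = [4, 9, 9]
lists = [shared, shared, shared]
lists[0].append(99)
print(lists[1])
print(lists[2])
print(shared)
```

Key concept: list of same reference.
Step by step:
`shared = [4, 9, 9]` → shared = [4, 9, 9]
`lists = [shared, shared, shared]` → lists = [[4, 9, 9], [4, 9, 9], [4, 9, 9]]
`lists[0].append(99)` → shared = [4, 9, 9, 99]; lists = [[4, 9, 9, 99], [4, 9, 9, 99], [4, 9, 9, 99]]
`print(lists[1])` → prints [4, 9, 9, 99]
`print(lists[2])` → prints [4, 9, 9, 99]
`print(shared)` → prints [4, 9, 9, 99]

Answer:
[4, 9, 9, 99]
[4, 9, 9, 99]
[4, 9, 9, 99]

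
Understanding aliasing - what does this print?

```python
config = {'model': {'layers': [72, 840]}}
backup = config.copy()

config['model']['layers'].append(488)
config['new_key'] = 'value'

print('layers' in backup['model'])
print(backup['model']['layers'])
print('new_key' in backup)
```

Key concept: shallow copy gotcha with nested dict.
Step by step:
`config = {'model': {'layers': [72, 840]}}` → config = {'model': {'layers': [72, 840]}}
`backup = config.copy()` → backup = {'model': {'layers': [72, 840]}}
`config['model']['layers'].append(488)` → config = {'model': {'layers': [72, 840, 488]}}; backup = {'model': {'layers': [72, 840, 488]}}
`config['new_key'] = 'value'` → config = {'model': {'layers': [72, 840, 488]}, 'new_key': 'value'}
`print('layers' in backup['model'])` → prints True
`print(backup['model']['layers'])` → prints [72, 840, 488]
`print('new_key' in backup)` → prints False

Answer:
True
[72, 840, 488]
False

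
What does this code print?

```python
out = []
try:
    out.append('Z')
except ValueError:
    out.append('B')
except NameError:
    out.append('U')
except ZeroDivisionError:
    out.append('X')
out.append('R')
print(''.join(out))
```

Execution trace: 'Z' (try body, no exception) → 'R' (after the try/except). Output: ZR

Answer: ZR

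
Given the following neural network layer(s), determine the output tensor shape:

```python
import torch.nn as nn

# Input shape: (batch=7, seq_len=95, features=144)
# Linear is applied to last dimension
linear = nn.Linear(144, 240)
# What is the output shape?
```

Input: (7, 95, 144) -> Output: (7, 95, 240)

Answer: (7, 95, 240)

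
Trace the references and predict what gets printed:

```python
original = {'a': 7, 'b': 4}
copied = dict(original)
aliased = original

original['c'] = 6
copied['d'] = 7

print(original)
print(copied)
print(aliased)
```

Key concept: dict() creates copy, assignment creates alias.
Step by step:
`original = {'a': 7, 'b': 4}` → original = {'a': 7, 'b': 4}
`copied = dict(original)` → copied = {'a': 7, 'b': 4}
`aliased = original` → aliased = {'a': 7, 'b': 4} (same object as original)
`original['c'] = 6` → original = {'a': 7, 'b': 4, 'c': 6} (same object as aliased); aliased = {'a': 7, 'b': 4, 'c': 6} (same object as original)
`copied['d'] = 7` → copied = {'a': 7, 'b': 4, 'd': 7}
`print(original)` → prints {'a': 7, 'b': 4, 'c': 6}
`print(copied)` → prints {'a': 7, 'b': 4, 'd': 7}
`print(aliased)` → prints {'a': 7, 'b': 4, 'c': 6}

Answer:
{'a': 7, 'b': 4, 'c': 6}
{'a': 7, 'b': 4, 'd': 7}
{'a': 7, 'b': 4, 'c': 6}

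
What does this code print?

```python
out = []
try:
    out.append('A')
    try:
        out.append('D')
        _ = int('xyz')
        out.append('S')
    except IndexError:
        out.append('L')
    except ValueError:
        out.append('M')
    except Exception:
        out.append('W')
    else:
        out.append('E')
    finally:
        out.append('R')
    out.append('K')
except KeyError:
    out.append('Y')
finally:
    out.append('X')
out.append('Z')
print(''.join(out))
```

Execution trace: 'A' (try body) → 'D' (inner try body) → 'M' (inner except ValueError) → 'R' (inner finally) → 'K' (try body, no exception) → 'X' (finally) → 'Z' (after the try/except). Output: ADMRKXZ

Answer: ADMRKXZ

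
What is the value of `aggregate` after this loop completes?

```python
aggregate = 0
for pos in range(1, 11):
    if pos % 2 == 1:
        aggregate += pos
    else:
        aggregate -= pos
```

Add odd, subtract even
`aggregate` takes the values: 0 → 1 → -1 → 2 → -2 → 3 → -3 → 4 → -4 → 5 → -5

Answer: -5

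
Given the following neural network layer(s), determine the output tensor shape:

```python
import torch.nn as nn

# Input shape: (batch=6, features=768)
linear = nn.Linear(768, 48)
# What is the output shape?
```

Input: (6, 768) -> Output: (6, 48)

Answer: (6, 48)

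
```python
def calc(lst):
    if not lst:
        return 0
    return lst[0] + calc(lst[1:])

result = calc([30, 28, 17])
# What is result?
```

30 + 28 + 17 + 0 = 75

Answer: 75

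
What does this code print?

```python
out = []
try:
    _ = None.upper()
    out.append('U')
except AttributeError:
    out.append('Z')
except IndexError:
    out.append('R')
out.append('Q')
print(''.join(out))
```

Execution trace: 'Z' (except AttributeError) → 'Q' (after the try/except). Output: ZQ

Answer: ZQ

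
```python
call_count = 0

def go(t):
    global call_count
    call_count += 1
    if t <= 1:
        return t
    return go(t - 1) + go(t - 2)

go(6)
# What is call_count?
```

Calls(t) = 1 + Calls(t-1) + Calls(t-2); Calls(0)=Calls(1)=1. For t=6 this gives 25.

Answer: 25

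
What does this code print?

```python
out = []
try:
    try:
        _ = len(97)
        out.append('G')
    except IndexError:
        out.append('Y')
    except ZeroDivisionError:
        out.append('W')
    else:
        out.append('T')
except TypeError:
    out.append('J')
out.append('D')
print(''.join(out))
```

Execution trace: 'J' (outer except TypeError) → 'D' (after the try/except). Output: JD

Answer: JD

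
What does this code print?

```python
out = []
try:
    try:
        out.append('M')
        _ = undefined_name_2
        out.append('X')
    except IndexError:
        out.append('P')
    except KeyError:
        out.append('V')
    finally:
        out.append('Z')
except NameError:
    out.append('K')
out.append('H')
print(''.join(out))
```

Execution trace: 'M' (try body) → 'Z' (finally) → 'K' (outer except NameError) → 'H' (after the try/except). Output: MZKH

Answer: MZKH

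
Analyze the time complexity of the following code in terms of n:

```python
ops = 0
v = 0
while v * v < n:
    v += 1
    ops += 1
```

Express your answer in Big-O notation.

Each loop level contributes: √n. Multiplying the contributions gives O(√n).

Answer: O(√n)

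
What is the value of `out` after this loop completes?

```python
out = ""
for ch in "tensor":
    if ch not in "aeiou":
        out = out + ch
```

Remove vowels from 'tensor'
`out` takes the values: "" → "t" → "tn" → "tns" → "tnsr"

Answer: "tnsr"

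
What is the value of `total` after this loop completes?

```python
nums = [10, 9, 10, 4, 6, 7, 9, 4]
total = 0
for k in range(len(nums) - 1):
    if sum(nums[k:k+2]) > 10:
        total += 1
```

Count windows with sum > 10
`total` takes the values: 0 → 1 → 2 → 3 → 4 → 5 → 6

Answer: 6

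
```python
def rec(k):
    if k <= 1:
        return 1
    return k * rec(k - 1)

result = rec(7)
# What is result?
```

rec(7) = 7 * 6 * 5 * 4 * 3 * 2 * 1 = 5040

Answer: 5040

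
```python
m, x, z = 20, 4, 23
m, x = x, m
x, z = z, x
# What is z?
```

Trace:
`m, x, z = 20, 4, 23` → m = 20; x = 4; z = 23
`m, x = x, m` → m = 4; x = 20
`x, z = z, x` → x = 23; z = 20
So z = 20

Answer: 20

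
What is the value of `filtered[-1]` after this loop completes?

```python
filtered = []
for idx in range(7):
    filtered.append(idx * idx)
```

Last element of squares 0 to 6
`filtered` takes the values: [] → [0] → [0, 1] → [0, 1, 4] → [0, 1, 4, 9] → [0, 1, 4, 9, 16] → [0, 1, 4, 9, 16, 25] → [0, 1, 4, 9, 16, 25, 36]
So `filtered[-1]` = 36

Answer: 36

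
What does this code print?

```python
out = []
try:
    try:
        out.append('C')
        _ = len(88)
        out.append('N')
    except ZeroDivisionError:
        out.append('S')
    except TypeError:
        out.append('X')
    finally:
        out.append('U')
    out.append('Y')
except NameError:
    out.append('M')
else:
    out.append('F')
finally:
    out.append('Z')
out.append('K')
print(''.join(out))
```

Execution trace: 'C' (inner try body) → 'X' (inner except TypeError) → 'U' (inner finally) → 'Y' (try body, no exception) → 'F' (else) → 'Z' (finally) → 'K' (after the try/except). Output: CXUYFZK

Answer: CXUYFZK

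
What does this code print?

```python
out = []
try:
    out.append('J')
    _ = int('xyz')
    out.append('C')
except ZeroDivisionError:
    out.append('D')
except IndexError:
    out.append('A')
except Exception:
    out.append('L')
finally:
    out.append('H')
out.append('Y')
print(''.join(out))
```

Execution trace: 'J' (try body) → 'L' (except Exception) → 'H' (finally) → 'Y' (after the try/except). Output: JLHY

Answer: JLHY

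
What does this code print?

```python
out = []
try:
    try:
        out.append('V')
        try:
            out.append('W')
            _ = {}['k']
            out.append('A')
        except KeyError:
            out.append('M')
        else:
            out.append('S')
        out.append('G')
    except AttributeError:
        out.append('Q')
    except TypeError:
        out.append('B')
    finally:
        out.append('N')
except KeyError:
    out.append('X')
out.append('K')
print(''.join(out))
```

Execution trace: 'V' (try body) → 'W' (inner try body) → 'M' (inner except KeyError) → 'G' (try body, no exception) → 'N' (finally) → 'K' (after the try/except). Output: VWMGNK

Answer: VWMGNK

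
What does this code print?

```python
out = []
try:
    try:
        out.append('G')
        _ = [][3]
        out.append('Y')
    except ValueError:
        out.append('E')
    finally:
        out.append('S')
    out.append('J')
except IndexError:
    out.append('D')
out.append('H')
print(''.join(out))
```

Execution trace: 'G' (inner try body) → 'S' (inner finally) → 'D' (except IndexError) → 'H' (after the try/except). Output: GSDH

Answer: GSDH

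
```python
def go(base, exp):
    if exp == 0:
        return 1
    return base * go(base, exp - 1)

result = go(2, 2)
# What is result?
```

go(2, 2) = 2 * 2 = 4

Answer: 4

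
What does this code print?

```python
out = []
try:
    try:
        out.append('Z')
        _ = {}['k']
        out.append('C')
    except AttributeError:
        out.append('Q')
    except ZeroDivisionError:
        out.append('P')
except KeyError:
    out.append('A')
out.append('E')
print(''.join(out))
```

Execution trace: 'Z' (try body) → 'A' (outer except KeyError) → 'E' (after the try/except). Output: ZAE

Answer: ZAE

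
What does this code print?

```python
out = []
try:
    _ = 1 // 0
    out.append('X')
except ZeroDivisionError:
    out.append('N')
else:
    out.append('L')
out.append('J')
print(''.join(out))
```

Execution trace: 'N' (except ZeroDivisionError) → 'J' (after the try/except). Output: NJ

Answer: NJ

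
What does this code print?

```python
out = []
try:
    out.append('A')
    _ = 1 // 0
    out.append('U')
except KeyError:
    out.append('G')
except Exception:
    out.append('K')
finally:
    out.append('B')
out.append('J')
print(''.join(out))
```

Execution trace: 'A' (try body) → 'K' (except Exception) → 'B' (finally) → 'J' (after the try/except). Output: AKBJ

Answer: AKBJ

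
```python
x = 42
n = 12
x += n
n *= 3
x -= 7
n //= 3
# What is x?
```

Trace:
`x = 42` → x = 42
`n = 12` → n = 12
`x += n` → x = 54
`n *= 3` → n = 36
`x -= 7` → x = 47
`n //= 3` → n = 12
So x = 47

Answer: 47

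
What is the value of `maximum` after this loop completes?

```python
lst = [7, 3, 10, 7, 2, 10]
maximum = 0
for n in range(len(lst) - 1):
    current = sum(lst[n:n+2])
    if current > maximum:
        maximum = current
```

Max sum of 2-element window in [7, 3, 10, 7, 2, 10]
`maximum` takes the values: 0 → 10 → 13 → 17

Answer: 17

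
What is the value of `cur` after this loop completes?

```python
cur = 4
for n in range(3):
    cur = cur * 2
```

Multiply by 2, 3 times: 4 * 2^3 = 32
`cur` takes the values: 4 → 8 → 16 → 32

Answer: 32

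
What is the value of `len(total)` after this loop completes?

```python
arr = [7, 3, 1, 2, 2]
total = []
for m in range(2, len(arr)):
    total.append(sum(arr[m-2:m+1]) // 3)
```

Number of 3-element averages
`total` takes the values: [] → [3] → [3, 2] → [3, 2, 1]
So `len(total)` = 3

Answer: 3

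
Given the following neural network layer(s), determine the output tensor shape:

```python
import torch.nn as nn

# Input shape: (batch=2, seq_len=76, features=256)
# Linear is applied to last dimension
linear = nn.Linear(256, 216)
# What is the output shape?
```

Input: (2, 76, 256) -> Output: (2, 76, 216)

Answer: (2, 76, 216)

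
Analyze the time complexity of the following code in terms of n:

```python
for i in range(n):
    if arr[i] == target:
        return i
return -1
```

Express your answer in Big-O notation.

This is Linear search in an array. Time complexity: O(n).

Answer: O(n)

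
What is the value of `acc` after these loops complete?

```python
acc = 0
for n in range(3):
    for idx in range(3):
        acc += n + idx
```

Sum of all n+idx for n,idx in 3x3
`acc` takes the values: 0 → 1 → 3 → 4 → 6 → 9 → 11 → 14 → 18

Answer: 18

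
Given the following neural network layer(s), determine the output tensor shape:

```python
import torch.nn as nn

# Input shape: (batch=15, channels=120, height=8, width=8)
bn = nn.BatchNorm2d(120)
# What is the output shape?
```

Input: (15, 120, 8, 8) -> Output: (15, 120, 8, 8)

Answer: (15, 120, 8, 8)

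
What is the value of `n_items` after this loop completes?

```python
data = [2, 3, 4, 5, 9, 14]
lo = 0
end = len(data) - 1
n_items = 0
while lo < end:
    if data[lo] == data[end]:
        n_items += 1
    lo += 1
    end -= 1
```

Count matching pairs from ends
`n_items` takes the values: 0

Answer: 0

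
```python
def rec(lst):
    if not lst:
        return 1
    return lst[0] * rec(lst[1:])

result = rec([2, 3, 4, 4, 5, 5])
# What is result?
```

Product over [2, 3, 4, 4, 5, 5] = 2 * 3 * 4 * 4 * 5 * 5 = 2400

Answer: 2400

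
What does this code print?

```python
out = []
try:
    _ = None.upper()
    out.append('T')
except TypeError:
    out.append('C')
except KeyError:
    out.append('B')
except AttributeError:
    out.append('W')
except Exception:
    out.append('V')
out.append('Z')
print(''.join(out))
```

Execution trace: 'W' (except AttributeError) → 'Z' (after the try/except). Output: WZ

Answer: WZ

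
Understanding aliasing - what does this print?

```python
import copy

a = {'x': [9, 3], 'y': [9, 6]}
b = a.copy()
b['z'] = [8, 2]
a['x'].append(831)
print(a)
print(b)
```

Key concept: shallow copy of dict with mutable values.
Step by step:
`a = {'x': [9, 3], 'y': [9, 6]}` → a = {'x': [9, 3], 'y': [9, 6]}
`b = a.copy()` → b = {'x': [9, 3], 'y': [9, 6]}
`b['z'] = [8, 2]` → b = {'x': [9, 3], 'y': [9, 6], 'z': [8, 2]}
`a['x'].append(831)` → a = {'x': [9, 3, 831], 'y': [9, 6]}; b = {'x': [9, 3, 831], 'y': [9, 6], 'z': [8, 2]}
`print(a)` → prints {'x': [9, 3, 831], 'y': [9, 6]}
`print(b)` → prints {'x': [9, 3, 831], 'y': [9, 6], 'z': [8, 2]}

Answer:
{'x': [9, 3, 831], 'y': [9, 6]}
{'x': [9, 3, 831], 'y': [9, 6], 'z': [8, 2]}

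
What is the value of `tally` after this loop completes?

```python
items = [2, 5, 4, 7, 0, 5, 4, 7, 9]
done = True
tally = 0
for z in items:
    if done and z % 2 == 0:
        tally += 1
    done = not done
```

Count even values at even positions
`tally` takes the values: 0 → 1 → 2 → 3 → 4

Answer: 4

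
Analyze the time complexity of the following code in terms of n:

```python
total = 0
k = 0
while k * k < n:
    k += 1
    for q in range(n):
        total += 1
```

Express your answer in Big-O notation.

Each loop level contributes: √n × n. Multiplying the contributions gives O(n√n).

Answer: O(n√n)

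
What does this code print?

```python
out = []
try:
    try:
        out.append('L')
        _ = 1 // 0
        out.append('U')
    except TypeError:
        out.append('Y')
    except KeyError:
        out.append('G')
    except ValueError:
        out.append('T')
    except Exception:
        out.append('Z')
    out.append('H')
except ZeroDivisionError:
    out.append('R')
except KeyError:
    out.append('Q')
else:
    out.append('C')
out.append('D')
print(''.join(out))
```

Execution trace: 'L' (inner try body) → 'Z' (inner except Exception) → 'H' (try body, no exception) → 'C' (else) → 'D' (after the try/except). Output: LZHCD

Answer: LZHCD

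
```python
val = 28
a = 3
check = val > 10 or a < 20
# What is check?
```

Trace:
`val = 28` → val = 28
`a = 3` → a = 3
`check = val > 10 or a < 20` → check = True
So check = True

Answer: True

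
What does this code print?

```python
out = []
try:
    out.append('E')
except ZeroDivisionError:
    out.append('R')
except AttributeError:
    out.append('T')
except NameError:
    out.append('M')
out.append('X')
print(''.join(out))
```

Execution trace: 'E' (try body, no exception) → 'X' (after the try/except). Output: EX

Answer: EX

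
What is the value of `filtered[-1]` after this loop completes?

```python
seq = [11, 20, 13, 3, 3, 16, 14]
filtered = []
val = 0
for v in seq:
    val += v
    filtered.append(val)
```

Cumulative sum ends at 80
`filtered` takes the values: [] → [11] → [11, 31] → [11, 31, 44] → [11, 31, 44, 47] → [11, 31, 44, 47, 50] → [11, 31, 44, 47, 50, 66] → [11, 31, 44, 47, 50, 66, 80]
So `filtered[-1]` = 80

Answer: 80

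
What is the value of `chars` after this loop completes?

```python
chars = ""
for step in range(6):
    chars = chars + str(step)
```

Concatenate digits 0 to 5
`chars` takes the values: "" → "0" → "01" → "012" → "0123" → "01234" → "012345"

Answer: "012345"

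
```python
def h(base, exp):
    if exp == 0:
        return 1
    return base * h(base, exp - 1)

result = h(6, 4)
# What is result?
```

h(6, 4) = 6 * 6 * 6 * 6 = 1296

Answer: 1296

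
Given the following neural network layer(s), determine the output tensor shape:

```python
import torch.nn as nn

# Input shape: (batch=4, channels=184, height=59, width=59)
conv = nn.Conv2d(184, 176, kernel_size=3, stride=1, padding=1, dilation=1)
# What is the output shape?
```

Input: (4, 184, 59, 59) -> Output: (4, 176, 59, 59)

Answer: (4, 176, 59, 59)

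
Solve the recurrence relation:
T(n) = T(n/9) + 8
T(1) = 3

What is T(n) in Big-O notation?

Each step divides n by 9 and adds 8. After log_9(n) steps we reach T(1)=3. So T(n) = 8·log_9(n) + 3 = O(log n).

Answer: O(log n)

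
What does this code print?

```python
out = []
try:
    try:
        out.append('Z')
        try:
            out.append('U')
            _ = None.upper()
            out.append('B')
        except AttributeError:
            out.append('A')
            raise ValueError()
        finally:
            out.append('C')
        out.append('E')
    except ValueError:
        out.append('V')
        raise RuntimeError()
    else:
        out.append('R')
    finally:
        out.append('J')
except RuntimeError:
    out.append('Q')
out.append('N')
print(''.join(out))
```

Execution trace: 'Z' (try body) → 'U' (inner try body) → 'A' (inner except AttributeError) → 'C' (inner finally) → 'V' (except ValueError) → 'J' (finally) → 'Q' (outer except RuntimeError) → 'N' (after the try/except). Output: ZUACVJQN

Answer: ZUACVJQN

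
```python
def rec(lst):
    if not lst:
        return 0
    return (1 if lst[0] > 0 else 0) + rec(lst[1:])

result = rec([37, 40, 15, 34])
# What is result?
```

Count of positive elements in [37, 40, 15, 34] = 4

Answer: 4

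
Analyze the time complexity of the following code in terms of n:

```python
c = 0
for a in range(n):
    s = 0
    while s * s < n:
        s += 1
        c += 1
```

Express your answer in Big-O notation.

Each loop level contributes: n × √n. Multiplying the contributions gives O(n√n).

Answer: O(n√n)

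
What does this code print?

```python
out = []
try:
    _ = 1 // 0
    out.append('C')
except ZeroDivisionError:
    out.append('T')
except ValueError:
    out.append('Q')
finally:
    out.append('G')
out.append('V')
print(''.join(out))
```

Execution trace: 'T' (except ZeroDivisionError) → 'G' (finally) → 'V' (after the try/except). Output: TGV

Answer: TGV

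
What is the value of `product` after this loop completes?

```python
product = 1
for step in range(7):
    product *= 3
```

3^7 = 2187
`product` takes the values: 1 → 3 → 9 → 27 → 81 → 243 → 729 → 2187

Answer: 2187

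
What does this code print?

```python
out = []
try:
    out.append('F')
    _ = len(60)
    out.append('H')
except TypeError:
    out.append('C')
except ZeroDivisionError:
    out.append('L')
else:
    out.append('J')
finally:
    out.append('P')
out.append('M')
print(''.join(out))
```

Execution trace: 'F' (try body) → 'C' (except TypeError) → 'P' (finally) → 'M' (after the try/except). Output: FCPM

Answer: FCPM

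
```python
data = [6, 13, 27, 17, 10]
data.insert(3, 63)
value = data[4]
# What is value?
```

Trace:
`data = [6, 13, 27, 17, 10]` → data = [6, 13, 27, 17, 10]
`data.insert(3, 63)` → data = [6, 13, 27, 63, 17, 10]
`value = data[4]` → value = 17
So value = 17

Answer: 17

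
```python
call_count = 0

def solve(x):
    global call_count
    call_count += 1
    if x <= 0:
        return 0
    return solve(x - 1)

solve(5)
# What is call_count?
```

Linear recursion stepping by 1: 6 calls from x=5 down to ≤0.

Answer: 6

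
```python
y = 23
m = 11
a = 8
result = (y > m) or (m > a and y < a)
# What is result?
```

Trace:
`y = 23` → y = 23
`m = 11` → m = 11
`a = 8` → a = 8
`result = (y > m) or (m > a and y < a)` → result = True
So result = True

Answer: True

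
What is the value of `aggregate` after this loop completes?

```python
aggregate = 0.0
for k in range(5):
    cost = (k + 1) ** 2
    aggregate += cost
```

Sum of squared losses 1² + 2² + ... + 5²
`aggregate` takes the values: 0.0 → 1.0 → 5.0 → 14.0 → 30.0 → 55.0

Answer: 55.0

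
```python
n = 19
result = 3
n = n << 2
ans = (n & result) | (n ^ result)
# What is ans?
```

Trace:
`n = 19` → n = 19
`result = 3` → result = 3
`n = n << 2` → n = 76
`ans = (n & result) | (n ^ result)` → ans = 79
So ans = 79

Answer: 79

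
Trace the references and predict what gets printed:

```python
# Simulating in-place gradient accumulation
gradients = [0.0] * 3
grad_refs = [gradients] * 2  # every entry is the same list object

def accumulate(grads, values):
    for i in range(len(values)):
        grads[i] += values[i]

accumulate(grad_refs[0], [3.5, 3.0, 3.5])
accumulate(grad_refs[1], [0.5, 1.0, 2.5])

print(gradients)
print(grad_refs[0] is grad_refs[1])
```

Key concept: gradient accumulation aliasing.
Step by step:
`gradients = [0.0] * 3` → gradients = [0.0, 0.0, 0.0]
`grad_refs = [gradients] * 2` → grad_refs = [[0.0, 0.0, 0.0], [0.0, 0.0, 0.0]]
`accumulate(grad_refs[0], [3.5, 3.0, 3.5])` → gradients = [3.5, 3.0, 3.5]; grad_refs = [[3.5, 3.0, 3.5], [3.5, 3.0, 3.5]]
`accumulate(grad_refs[1], [0.5, 1.0, 2.5])` → gradients = [4.0, 4.0, 6.0]; grad_refs = [[4.0, 4.0, 6.0], [4.0, 4.0, 6.0]]
`print(gradients)` → prints [4.0, 4.0, 6.0]
`print(grad_refs[0] is grad_refs[1])` → prints True

Answer:
[4.0, 4.0, 6.0]
True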